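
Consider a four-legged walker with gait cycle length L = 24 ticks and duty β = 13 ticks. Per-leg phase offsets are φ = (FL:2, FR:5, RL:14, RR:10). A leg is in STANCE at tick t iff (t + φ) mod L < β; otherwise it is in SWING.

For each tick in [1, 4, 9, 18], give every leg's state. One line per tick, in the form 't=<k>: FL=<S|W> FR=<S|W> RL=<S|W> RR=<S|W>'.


t=1: FL=S FR=S RL=W RR=S
t=4: FL=S FR=S RL=W RR=W
t=9: FL=S FR=W RL=W RR=W
t=18: FL=W FR=W RL=S RR=S

t=1: phase=(3,6,15,11) vs β=13 → FL=S FR=S RL=W RR=S
t=4: phase=(6,9,18,14) vs β=13 → FL=S FR=S RL=W RR=W
t=9: phase=(11,14,23,19) vs β=13 → FL=S FR=W RL=W RR=W
t=18: phase=(20,23,8,4) vs β=13 → FL=W FR=W RL=S RR=S


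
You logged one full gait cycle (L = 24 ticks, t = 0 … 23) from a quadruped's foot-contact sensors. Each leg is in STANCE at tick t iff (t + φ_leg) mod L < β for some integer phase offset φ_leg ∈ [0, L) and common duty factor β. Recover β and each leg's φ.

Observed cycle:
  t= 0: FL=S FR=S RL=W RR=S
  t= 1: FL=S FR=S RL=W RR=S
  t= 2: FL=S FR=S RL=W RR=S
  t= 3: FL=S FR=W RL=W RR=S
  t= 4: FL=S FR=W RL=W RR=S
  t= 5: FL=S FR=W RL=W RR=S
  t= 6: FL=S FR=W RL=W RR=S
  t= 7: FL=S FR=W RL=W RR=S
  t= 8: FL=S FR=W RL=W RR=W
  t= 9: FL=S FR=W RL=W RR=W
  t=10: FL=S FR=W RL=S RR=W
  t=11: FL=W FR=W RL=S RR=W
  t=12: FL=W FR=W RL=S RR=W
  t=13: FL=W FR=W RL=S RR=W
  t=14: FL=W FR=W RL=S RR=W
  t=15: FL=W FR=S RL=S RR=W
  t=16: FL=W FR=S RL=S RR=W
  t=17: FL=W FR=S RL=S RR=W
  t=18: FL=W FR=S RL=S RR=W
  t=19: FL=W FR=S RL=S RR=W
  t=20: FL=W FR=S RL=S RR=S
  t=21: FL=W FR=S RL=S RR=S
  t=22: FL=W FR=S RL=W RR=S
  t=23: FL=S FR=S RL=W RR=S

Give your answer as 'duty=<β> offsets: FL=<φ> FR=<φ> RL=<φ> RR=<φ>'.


duty=12 offsets: FL=1 FR=9 RL=14 RR=4

duty β = stance ticks per leg = 12
FL: stance ticks = 12; W→S at t=23 → φ=1
FR: stance ticks = 12; W→S at t=15 → φ=9
RL: stance ticks = 12; W→S at t=10 → φ=14
RR: stance ticks = 12; W→S at t=20 → φ=4


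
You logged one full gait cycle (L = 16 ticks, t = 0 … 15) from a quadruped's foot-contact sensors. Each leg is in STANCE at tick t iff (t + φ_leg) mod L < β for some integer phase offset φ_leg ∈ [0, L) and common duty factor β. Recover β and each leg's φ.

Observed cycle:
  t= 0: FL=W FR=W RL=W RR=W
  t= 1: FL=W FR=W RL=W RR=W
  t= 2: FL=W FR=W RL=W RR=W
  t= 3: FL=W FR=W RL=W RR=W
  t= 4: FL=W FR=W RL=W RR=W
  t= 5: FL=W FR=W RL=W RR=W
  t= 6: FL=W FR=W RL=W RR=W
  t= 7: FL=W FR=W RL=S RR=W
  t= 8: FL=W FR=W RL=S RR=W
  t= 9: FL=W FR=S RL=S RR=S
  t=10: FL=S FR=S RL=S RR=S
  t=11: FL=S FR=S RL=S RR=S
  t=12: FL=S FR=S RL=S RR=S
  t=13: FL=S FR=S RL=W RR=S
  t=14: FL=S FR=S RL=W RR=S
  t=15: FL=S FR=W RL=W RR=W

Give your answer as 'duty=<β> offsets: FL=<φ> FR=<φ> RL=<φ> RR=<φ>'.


duty β = stance ticks per leg = 6
FL: stance ticks = 6; W→S at t=10 → φ=6
FR: stance ticks = 6; W→S at t=9 → φ=7
RL: stance ticks = 6; W→S at t=7 → φ=9
RR: stance ticks = 6; W→S at t=9 → φ=7

duty=6 offsets: FL=6 FR=7 RL=9 RR=7


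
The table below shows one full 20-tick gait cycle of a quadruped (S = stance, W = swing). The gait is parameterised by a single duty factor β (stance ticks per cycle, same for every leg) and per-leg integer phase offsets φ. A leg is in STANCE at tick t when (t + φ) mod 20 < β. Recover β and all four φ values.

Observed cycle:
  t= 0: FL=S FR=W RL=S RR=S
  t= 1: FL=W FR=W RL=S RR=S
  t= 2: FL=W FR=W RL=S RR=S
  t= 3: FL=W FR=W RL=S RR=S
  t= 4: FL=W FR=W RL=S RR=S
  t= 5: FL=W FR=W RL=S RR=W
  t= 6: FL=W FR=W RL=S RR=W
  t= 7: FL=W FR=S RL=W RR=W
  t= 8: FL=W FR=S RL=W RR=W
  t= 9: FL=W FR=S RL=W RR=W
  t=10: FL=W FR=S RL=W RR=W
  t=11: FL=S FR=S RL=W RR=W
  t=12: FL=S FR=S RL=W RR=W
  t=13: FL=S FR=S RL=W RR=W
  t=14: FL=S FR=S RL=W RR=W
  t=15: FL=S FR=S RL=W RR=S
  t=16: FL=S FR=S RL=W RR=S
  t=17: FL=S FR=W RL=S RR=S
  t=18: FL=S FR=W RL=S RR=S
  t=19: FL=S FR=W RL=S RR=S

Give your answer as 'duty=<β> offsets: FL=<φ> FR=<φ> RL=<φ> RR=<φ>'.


duty β = stance ticks per leg = 10
FL: stance ticks = 10; W→S at t=11 → φ=9
FR: stance ticks = 10; W→S at t=7 → φ=13
RL: stance ticks = 10; W→S at t=17 → φ=3
RR: stance ticks = 10; W→S at t=15 → φ=5

duty=10 offsets: FL=9 FR=13 RL=3 RR=5


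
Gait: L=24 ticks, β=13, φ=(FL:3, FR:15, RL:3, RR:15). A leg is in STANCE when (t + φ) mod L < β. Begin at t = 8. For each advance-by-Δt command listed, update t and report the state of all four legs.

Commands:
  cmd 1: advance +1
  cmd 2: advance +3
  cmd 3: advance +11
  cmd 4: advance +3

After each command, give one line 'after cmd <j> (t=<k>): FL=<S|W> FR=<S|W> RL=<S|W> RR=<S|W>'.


start t=8: FL=S FR=W RL=S RR=W
cmd 1: advance +1 → t=9, phase=(12,0,12,0) → FL=S FR=S RL=S RR=S
cmd 2: advance +3 → t=12, phase=(15,3,15,3) → FL=W FR=S RL=W RR=S
cmd 3: advance +11 → t=23, phase=(2,14,2,14) → FL=S FR=W RL=S RR=W
cmd 4: advance +3 → t=26, phase=(5,17,5,17) → FL=S FR=W RL=S RR=W

after cmd 1 (t=9): FL=S FR=S RL=S RR=S
after cmd 2 (t=12): FL=W FR=S RL=W RR=S
after cmd 3 (t=23): FL=S FR=W RL=S RR=W
after cmd 4 (t=26): FL=S FR=W RL=S RR=W


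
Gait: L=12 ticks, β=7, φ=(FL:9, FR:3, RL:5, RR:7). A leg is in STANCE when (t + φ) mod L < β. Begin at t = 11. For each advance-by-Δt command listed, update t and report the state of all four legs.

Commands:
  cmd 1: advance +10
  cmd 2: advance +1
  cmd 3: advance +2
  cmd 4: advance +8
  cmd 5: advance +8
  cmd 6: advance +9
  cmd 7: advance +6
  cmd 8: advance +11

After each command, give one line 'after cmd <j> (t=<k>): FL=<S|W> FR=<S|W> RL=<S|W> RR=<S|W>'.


after cmd 1 (t=21): FL=S FR=S RL=S RR=S
after cmd 2 (t=22): FL=W FR=S RL=S RR=S
after cmd 3 (t=24): FL=W FR=S RL=S RR=W
after cmd 4 (t=32): FL=S FR=W RL=S RR=S
after cmd 5 (t=40): FL=S FR=W RL=W RR=W
after cmd 6 (t=49): FL=W FR=S RL=S RR=W
after cmd 7 (t=55): FL=S FR=W RL=S RR=S
after cmd 8 (t=66): FL=S FR=W RL=W RR=S

start t=11: FL=W FR=S RL=S RR=S
cmd 1: advance +10 → t=21, phase=(6,0,2,4) → FL=S FR=S RL=S RR=S
cmd 2: advance +1 → t=22, phase=(7,1,3,5) → FL=W FR=S RL=S RR=S
cmd 3: advance +2 → t=24, phase=(9,3,5,7) → FL=W FR=S RL=S RR=W
cmd 4: advance +8 → t=32, phase=(5,11,1,3) → FL=S FR=W RL=S RR=S
cmd 5: advance +8 → t=40, phase=(1,7,9,11) → FL=S FR=W RL=W RR=W
cmd 6: advance +9 → t=49, phase=(10,4,6,8) → FL=W FR=S RL=S RR=W
cmd 7: advance +6 → t=55, phase=(4,10,0,2) → FL=S FR=W RL=S RR=S
cmd 8: advance +11 → t=66, phase=(3,9,11,1) → FL=S FR=W RL=W RR=S


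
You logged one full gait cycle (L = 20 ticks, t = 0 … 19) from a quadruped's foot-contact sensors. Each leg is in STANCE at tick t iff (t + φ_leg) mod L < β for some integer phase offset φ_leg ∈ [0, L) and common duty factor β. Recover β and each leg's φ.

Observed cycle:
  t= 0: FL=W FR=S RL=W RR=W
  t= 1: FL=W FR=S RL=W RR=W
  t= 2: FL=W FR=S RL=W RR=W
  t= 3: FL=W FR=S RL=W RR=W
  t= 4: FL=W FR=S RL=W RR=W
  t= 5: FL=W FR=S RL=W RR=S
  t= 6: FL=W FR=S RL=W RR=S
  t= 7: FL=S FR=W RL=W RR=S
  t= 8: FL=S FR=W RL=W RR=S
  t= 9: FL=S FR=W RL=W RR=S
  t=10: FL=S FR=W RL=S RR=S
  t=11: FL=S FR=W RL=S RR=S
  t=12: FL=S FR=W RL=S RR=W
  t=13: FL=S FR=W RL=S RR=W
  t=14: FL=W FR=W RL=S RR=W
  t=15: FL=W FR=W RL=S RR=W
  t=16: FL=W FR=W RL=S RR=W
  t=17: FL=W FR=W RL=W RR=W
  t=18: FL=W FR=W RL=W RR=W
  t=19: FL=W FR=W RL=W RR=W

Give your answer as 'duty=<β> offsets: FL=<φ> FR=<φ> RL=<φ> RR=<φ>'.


duty=7 offsets: FL=13 FR=0 RL=10 RR=15

duty β = stance ticks per leg = 7
FL: stance ticks = 7; W→S at t=7 → φ=13
FR: stance ticks = 7; W→S at t=0 → φ=0
RL: stance ticks = 7; W→S at t=10 → φ=10
RR: stance ticks = 7; W→S at t=5 → φ=15


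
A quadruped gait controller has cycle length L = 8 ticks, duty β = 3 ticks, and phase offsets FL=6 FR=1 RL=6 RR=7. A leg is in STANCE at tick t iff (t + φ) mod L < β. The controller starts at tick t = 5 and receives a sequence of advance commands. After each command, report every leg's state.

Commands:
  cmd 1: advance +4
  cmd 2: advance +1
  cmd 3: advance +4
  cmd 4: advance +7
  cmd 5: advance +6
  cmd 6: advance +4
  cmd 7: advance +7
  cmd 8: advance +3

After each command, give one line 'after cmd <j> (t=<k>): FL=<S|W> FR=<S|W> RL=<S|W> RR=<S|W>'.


start t=5: FL=W FR=W RL=W RR=W
cmd 1: advance +4 → t=9, phase=(7,2,7,0) → FL=W FR=S RL=W RR=S
cmd 2: advance +1 → t=10, phase=(0,3,0,1) → FL=S FR=W RL=S RR=S
cmd 3: advance +4 → t=14, phase=(4,7,4,5) → FL=W FR=W RL=W RR=W
cmd 4: advance +7 → t=21, phase=(3,6,3,4) → FL=W FR=W RL=W RR=W
cmd 5: advance +6 → t=27, phase=(1,4,1,2) → FL=S FR=W RL=S RR=S
cmd 6: advance +4 → t=31, phase=(5,0,5,6) → FL=W FR=S RL=W RR=W
cmd 7: advance +7 → t=38, phase=(4,7,4,5) → FL=W FR=W RL=W RR=W
cmd 8: advance +3 → t=41, phase=(7,2,7,0) → FL=W FR=S RL=W RR=S

after cmd 1 (t=9): FL=W FR=S RL=W RR=S
after cmd 2 (t=10): FL=S FR=W RL=S RR=S
after cmd 3 (t=14): FL=W FR=W RL=W RR=W
after cmd 4 (t=21): FL=W FR=W RL=W RR=W
after cmd 5 (t=27): FL=S FR=W RL=S RR=S
after cmd 6 (t=31): FL=W FR=S RL=W RR=W
after cmd 7 (t=38): FL=W FR=W RL=W RR=W
after cmd 8 (t=41): FL=W FR=S RL=W RR=S


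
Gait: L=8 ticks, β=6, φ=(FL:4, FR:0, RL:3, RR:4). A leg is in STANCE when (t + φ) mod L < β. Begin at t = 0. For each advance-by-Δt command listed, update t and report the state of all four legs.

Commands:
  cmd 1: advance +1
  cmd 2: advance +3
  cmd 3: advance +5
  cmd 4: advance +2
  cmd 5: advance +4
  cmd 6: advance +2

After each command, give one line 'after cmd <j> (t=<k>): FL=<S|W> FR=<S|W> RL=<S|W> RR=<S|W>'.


after cmd 1 (t=1): FL=S FR=S RL=S RR=S
after cmd 2 (t=4): FL=S FR=S RL=W RR=S
after cmd 3 (t=9): FL=S FR=S RL=S RR=S
after cmd 4 (t=11): FL=W FR=S RL=W RR=W
after cmd 5 (t=15): FL=S FR=W RL=S RR=S
after cmd 6 (t=17): FL=S FR=S RL=S RR=S

start t=0: FL=S FR=S RL=S RR=S
cmd 1: advance +1 → t=1, phase=(5,1,4,5) → FL=S FR=S RL=S RR=S
cmd 2: advance +3 → t=4, phase=(0,4,7,0) → FL=S FR=S RL=W RR=S
cmd 3: advance +5 → t=9, phase=(5,1,4,5) → FL=S FR=S RL=S RR=S
cmd 4: advance +2 → t=11, phase=(7,3,6,7) → FL=W FR=S RL=W RR=W
cmd 5: advance +4 → t=15, phase=(3,7,2,3) → FL=S FR=W RL=S RR=S
cmd 6: advance +2 → t=17, phase=(5,1,4,5) → FL=S FR=S RL=S RR=S


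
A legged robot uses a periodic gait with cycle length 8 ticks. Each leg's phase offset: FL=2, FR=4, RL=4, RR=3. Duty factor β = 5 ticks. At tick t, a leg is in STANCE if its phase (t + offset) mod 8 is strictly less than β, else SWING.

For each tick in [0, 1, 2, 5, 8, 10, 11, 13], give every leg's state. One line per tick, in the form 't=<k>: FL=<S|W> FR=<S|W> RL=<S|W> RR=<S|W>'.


t=0: phase=(2,4,4,3) vs β=5 → FL=S FR=S RL=S RR=S
t=1: phase=(3,5,5,4) vs β=5 → FL=S FR=W RL=W RR=S
t=2: phase=(4,6,6,5) vs β=5 → FL=S FR=W RL=W RR=W
t=5: phase=(7,1,1,0) vs β=5 → FL=W FR=S RL=S RR=S
t=8: phase=(2,4,4,3) vs β=5 → FL=S FR=S RL=S RR=S
t=10: phase=(4,6,6,5) vs β=5 → FL=S FR=W RL=W RR=W
t=11: phase=(5,7,7,6) vs β=5 → FL=W FR=W RL=W RR=W
t=13: phase=(7,1,1,0) vs β=5 → FL=W FR=S RL=S RR=S

t=0: FL=S FR=S RL=S RR=S
t=1: FL=S FR=W RL=W RR=S
t=2: FL=S FR=W RL=W RR=W
t=5: FL=W FR=S RL=S RR=S
t=8: FL=S FR=S RL=S RR=S
t=10: FL=S FR=W RL=W RR=W
t=11: FL=W FR=W RL=W RR=W
t=13: FL=W FR=S RL=S RR=S


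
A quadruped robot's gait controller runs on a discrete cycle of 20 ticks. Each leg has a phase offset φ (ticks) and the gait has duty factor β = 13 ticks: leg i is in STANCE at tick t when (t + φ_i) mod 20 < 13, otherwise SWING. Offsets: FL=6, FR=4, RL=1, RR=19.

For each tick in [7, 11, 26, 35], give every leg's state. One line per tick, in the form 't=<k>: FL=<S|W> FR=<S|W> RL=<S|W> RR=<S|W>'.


t=7: FL=W FR=S RL=S RR=S
t=11: FL=W FR=W RL=S RR=S
t=26: FL=S FR=S RL=S RR=S
t=35: FL=S FR=W RL=W RR=W

t=7: phase=(13,11,8,6) vs β=13 → FL=W FR=S RL=S RR=S
t=11: phase=(17,15,12,10) vs β=13 → FL=W FR=W RL=S RR=S
t=26: phase=(12,10,7,5) vs β=13 → FL=S FR=S RL=S RR=S
t=35: phase=(1,19,16,14) vs β=13 → FL=S FR=W RL=W RR=W


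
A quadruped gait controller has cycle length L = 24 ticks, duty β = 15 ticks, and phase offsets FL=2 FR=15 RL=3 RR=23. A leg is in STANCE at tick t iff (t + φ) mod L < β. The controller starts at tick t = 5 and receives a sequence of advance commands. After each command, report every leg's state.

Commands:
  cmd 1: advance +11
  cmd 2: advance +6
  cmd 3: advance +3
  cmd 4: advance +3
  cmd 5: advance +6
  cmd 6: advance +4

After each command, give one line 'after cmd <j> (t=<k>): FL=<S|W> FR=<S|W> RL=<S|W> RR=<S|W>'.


start t=5: FL=S FR=W RL=S RR=S
cmd 1: advance +11 → t=16, phase=(18,7,19,15) → FL=W FR=S RL=W RR=W
cmd 2: advance +6 → t=22, phase=(0,13,1,21) → FL=S FR=S RL=S RR=W
cmd 3: advance +3 → t=25, phase=(3,16,4,0) → FL=S FR=W RL=S RR=S
cmd 4: advance +3 → t=28, phase=(6,19,7,3) → FL=S FR=W RL=S RR=S
cmd 5: advance +6 → t=34, phase=(12,1,13,9) → FL=S FR=S RL=S RR=S
cmd 6: advance +4 → t=38, phase=(16,5,17,13) → FL=W FR=S RL=W RR=S

after cmd 1 (t=16): FL=W FR=S RL=W RR=W
after cmd 2 (t=22): FL=S FR=S RL=S RR=W
after cmd 3 (t=25): FL=S FR=W RL=S RR=S
after cmd 4 (t=28): FL=S FR=W RL=S RR=S
after cmd 5 (t=34): FL=S FR=S RL=S RR=S
after cmd 6 (t=38): FL=W FR=S RL=W RR=S


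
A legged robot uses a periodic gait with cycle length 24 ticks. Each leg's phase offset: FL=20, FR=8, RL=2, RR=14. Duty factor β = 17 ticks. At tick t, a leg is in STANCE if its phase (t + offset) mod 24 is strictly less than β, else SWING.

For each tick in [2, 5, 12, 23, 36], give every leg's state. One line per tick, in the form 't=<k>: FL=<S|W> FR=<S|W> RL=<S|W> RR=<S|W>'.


t=2: phase=(22,10,4,16) vs β=17 → FL=W FR=S RL=S RR=S
t=5: phase=(1,13,7,19) vs β=17 → FL=S FR=S RL=S RR=W
t=12: phase=(8,20,14,2) vs β=17 → FL=S FR=W RL=S RR=S
t=23: phase=(19,7,1,13) vs β=17 → FL=W FR=S RL=S RR=S
t=36: phase=(8,20,14,2) vs β=17 → FL=S FR=W RL=S RR=S

t=2: FL=W FR=S RL=S RR=S
t=5: FL=S FR=S RL=S RR=W
t=12: FL=S FR=W RL=S RR=S
t=23: FL=W FR=S RL=S RR=S
t=36: FL=S FR=W RL=S RR=S


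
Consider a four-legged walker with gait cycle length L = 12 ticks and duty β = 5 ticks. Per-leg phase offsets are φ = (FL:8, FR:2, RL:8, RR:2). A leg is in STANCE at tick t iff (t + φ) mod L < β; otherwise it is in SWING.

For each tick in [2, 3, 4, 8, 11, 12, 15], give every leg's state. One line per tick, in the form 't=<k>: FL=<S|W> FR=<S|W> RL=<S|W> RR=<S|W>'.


t=2: FL=W FR=S RL=W RR=S
t=3: FL=W FR=W RL=W RR=W
t=4: FL=S FR=W RL=S RR=W
t=8: FL=S FR=W RL=S RR=W
t=11: FL=W FR=S RL=W RR=S
t=12: FL=W FR=S RL=W RR=S
t=15: FL=W FR=W RL=W RR=W

t=2: phase=(10,4,10,4) vs β=5 → FL=W FR=S RL=W RR=S
t=3: phase=(11,5,11,5) vs β=5 → FL=W FR=W RL=W RR=W
t=4: phase=(0,6,0,6) vs β=5 → FL=S FR=W RL=S RR=W
t=8: phase=(4,10,4,10) vs β=5 → FL=S FR=W RL=S RR=W
t=11: phase=(7,1,7,1) vs β=5 → FL=W FR=S RL=W RR=S
t=12: phase=(8,2,8,2) vs β=5 → FL=W FR=S RL=W RR=S
t=15: phase=(11,5,11,5) vs β=5 → FL=W FR=W RL=W RR=W


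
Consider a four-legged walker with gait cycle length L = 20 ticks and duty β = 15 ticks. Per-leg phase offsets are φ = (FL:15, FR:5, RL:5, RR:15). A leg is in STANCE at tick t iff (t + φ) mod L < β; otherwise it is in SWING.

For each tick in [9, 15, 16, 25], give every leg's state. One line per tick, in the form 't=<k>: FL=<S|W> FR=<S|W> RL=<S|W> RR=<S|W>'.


t=9: FL=S FR=S RL=S RR=S
t=15: FL=S FR=S RL=S RR=S
t=16: FL=S FR=S RL=S RR=S
t=25: FL=S FR=S RL=S RR=S

t=9: phase=(4,14,14,4) vs β=15 → FL=S FR=S RL=S RR=S
t=15: phase=(10,0,0,10) vs β=15 → FL=S FR=S RL=S RR=S
t=16: phase=(11,1,1,11) vs β=15 → FL=S FR=S RL=S RR=S
t=25: phase=(0,10,10,0) vs β=15 → FL=S FR=S RL=S RR=S


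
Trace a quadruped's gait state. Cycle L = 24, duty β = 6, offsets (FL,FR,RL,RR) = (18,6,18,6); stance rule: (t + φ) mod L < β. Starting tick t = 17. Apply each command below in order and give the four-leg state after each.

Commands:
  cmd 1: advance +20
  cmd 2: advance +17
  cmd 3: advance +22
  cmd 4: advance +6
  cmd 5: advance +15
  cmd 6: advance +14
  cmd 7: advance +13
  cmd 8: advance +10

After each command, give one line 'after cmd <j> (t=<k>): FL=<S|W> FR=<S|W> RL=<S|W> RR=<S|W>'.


start t=17: FL=W FR=W RL=W RR=W
cmd 1: advance +20 → t=37, phase=(7,19,7,19) → FL=W FR=W RL=W RR=W
cmd 2: advance +17 → t=54, phase=(0,12,0,12) → FL=S FR=W RL=S RR=W
cmd 3: advance +22 → t=76, phase=(22,10,22,10) → FL=W FR=W RL=W RR=W
cmd 4: advance +6 → t=82, phase=(4,16,4,16) → FL=S FR=W RL=S RR=W
cmd 5: advance +15 → t=97, phase=(19,7,19,7) → FL=W FR=W RL=W RR=W
cmd 6: advance +14 → t=111, phase=(9,21,9,21) → FL=W FR=W RL=W RR=W
cmd 7: advance +13 → t=124, phase=(22,10,22,10) → FL=W FR=W RL=W RR=W
cmd 8: advance +10 → t=134, phase=(8,20,8,20) → FL=W FR=W RL=W RR=W

after cmd 1 (t=37): FL=W FR=W RL=W RR=W
after cmd 2 (t=54): FL=S FR=W RL=S RR=W
after cmd 3 (t=76): FL=W FR=W RL=W RR=W
after cmd 4 (t=82): FL=S FR=W RL=S RR=W
after cmd 5 (t=97): FL=W FR=W RL=W RR=W
after cmd 6 (t=111): FL=W FR=W RL=W RR=W
after cmd 7 (t=124): FL=W FR=W RL=W RR=W
after cmd 8 (t=134): FL=W FR=W RL=W RR=W


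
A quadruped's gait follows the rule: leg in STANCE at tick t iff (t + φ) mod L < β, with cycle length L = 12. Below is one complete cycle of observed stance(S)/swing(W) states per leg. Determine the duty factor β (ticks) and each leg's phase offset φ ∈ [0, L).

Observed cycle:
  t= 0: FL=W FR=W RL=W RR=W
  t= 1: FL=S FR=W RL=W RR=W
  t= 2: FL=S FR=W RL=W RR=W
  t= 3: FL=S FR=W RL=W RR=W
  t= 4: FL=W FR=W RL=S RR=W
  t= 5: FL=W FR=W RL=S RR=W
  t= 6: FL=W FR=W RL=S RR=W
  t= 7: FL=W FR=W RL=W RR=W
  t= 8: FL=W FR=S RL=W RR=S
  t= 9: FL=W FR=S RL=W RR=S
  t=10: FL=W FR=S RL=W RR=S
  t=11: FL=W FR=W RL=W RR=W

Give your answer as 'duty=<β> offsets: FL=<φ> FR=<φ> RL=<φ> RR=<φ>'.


duty β = stance ticks per leg = 3
FL: stance ticks = 3; W→S at t=1 → φ=11
FR: stance ticks = 3; W→S at t=8 → φ=4
RL: stance ticks = 3; W→S at t=4 → φ=8
RR: stance ticks = 3; W→S at t=8 → φ=4

duty=3 offsets: FL=11 FR=4 RL=8 RR=4


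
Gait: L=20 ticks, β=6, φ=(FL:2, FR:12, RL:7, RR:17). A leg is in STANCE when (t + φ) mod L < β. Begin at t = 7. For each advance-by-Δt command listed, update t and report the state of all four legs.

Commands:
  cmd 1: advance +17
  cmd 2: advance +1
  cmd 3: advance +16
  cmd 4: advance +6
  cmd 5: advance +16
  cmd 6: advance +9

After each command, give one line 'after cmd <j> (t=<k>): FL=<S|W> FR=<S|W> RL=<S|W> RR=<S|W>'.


start t=7: FL=W FR=W RL=W RR=S
cmd 1: advance +17 → t=24, phase=(6,16,11,1) → FL=W FR=W RL=W RR=S
cmd 2: advance +1 → t=25, phase=(7,17,12,2) → FL=W FR=W RL=W RR=S
cmd 3: advance +16 → t=41, phase=(3,13,8,18) → FL=S FR=W RL=W RR=W
cmd 4: advance +6 → t=47, phase=(9,19,14,4) → FL=W FR=W RL=W RR=S
cmd 5: advance +16 → t=63, phase=(5,15,10,0) → FL=S FR=W RL=W RR=S
cmd 6: advance +9 → t=72, phase=(14,4,19,9) → FL=W FR=S RL=W RR=W

after cmd 1 (t=24): FL=W FR=W RL=W RR=S
after cmd 2 (t=25): FL=W FR=W RL=W RR=S
after cmd 3 (t=41): FL=S FR=W RL=W RR=W
after cmd 4 (t=47): FL=W FR=W RL=W RR=S
after cmd 5 (t=63): FL=S FR=W RL=W RR=S
after cmd 6 (t=72): FL=W FR=S RL=W RR=W


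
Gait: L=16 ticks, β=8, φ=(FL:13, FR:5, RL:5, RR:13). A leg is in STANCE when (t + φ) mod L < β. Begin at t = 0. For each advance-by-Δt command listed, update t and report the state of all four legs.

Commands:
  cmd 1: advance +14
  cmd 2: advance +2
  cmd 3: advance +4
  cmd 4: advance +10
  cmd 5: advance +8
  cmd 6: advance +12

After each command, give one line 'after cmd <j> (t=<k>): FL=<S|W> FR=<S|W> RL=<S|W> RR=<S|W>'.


after cmd 1 (t=14): FL=W FR=S RL=S RR=W
after cmd 2 (t=16): FL=W FR=S RL=S RR=W
after cmd 3 (t=20): FL=S FR=W RL=W RR=S
after cmd 4 (t=30): FL=W FR=S RL=S RR=W
after cmd 5 (t=38): FL=S FR=W RL=W RR=S
after cmd 6 (t=50): FL=W FR=S RL=S RR=W

start t=0: FL=W FR=S RL=S RR=W
cmd 1: advance +14 → t=14, phase=(11,3,3,11) → FL=W FR=S RL=S RR=W
cmd 2: advance +2 → t=16, phase=(13,5,5,13) → FL=W FR=S RL=S RR=W
cmd 3: advance +4 → t=20, phase=(1,9,9,1) → FL=S FR=W RL=W RR=S
cmd 4: advance +10 → t=30, phase=(11,3,3,11) → FL=W FR=S RL=S RR=W
cmd 5: advance +8 → t=38, phase=(3,11,11,3) → FL=S FR=W RL=W RR=S
cmd 6: advance +12 → t=50, phase=(15,7,7,15) → FL=W FR=S RL=S RR=W


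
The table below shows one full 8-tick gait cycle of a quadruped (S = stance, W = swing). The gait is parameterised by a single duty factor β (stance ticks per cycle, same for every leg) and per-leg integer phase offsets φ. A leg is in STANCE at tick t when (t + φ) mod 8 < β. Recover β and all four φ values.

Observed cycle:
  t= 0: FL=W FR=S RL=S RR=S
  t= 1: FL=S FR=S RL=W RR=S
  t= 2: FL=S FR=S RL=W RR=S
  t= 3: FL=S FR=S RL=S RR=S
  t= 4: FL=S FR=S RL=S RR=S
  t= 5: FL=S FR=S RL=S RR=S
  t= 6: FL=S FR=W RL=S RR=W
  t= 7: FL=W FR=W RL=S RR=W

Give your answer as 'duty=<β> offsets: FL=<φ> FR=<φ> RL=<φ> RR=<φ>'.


duty β = stance ticks per leg = 6
FL: stance ticks = 6; W→S at t=1 → φ=7
FR: stance ticks = 6; W→S at t=0 → φ=0
RL: stance ticks = 6; W→S at t=3 → φ=5
RR: stance ticks = 6; W→S at t=0 → φ=0

duty=6 offsets: FL=7 FR=0 RL=5 RR=0


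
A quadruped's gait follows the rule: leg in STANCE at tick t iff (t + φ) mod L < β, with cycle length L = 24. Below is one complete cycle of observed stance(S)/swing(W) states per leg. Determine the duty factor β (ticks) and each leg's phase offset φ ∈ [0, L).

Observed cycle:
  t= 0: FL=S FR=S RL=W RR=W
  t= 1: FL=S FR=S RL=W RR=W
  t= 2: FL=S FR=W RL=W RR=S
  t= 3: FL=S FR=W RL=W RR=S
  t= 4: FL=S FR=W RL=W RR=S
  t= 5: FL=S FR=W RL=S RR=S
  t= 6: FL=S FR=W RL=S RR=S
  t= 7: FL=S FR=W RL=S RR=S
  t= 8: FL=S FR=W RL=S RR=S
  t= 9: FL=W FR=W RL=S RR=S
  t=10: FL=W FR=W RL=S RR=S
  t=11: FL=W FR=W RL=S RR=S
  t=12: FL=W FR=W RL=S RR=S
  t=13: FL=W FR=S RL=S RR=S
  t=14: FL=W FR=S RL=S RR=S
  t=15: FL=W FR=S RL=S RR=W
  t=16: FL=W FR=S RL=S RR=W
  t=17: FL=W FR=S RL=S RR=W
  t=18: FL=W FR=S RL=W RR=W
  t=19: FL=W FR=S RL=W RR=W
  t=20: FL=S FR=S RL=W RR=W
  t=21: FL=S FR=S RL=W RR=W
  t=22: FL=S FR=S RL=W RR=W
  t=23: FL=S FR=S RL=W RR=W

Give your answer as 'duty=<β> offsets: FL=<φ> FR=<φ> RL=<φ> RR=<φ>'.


duty β = stance ticks per leg = 13
FL: stance ticks = 13; W→S at t=20 → φ=4
FR: stance ticks = 13; W→S at t=13 → φ=11
RL: stance ticks = 13; W→S at t=5 → φ=19
RR: stance ticks = 13; W→S at t=2 → φ=22

duty=13 offsets: FL=4 FR=11 RL=19 RR=22


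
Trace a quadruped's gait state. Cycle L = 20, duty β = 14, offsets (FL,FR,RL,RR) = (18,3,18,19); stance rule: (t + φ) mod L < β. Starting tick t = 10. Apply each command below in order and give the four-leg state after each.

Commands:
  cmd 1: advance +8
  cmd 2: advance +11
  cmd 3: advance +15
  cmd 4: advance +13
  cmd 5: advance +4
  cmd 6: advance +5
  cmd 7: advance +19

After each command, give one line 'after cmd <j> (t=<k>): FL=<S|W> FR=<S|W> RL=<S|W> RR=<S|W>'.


start t=10: FL=S FR=S RL=S RR=S
cmd 1: advance +8 → t=18, phase=(16,1,16,17) → FL=W FR=S RL=W RR=W
cmd 2: advance +11 → t=29, phase=(7,12,7,8) → FL=S FR=S RL=S RR=S
cmd 3: advance +15 → t=44, phase=(2,7,2,3) → FL=S FR=S RL=S RR=S
cmd 4: advance +13 → t=57, phase=(15,0,15,16) → FL=W FR=S RL=W RR=W
cmd 5: advance +4 → t=61, phase=(19,4,19,0) → FL=W FR=S RL=W RR=S
cmd 6: advance +5 → t=66, phase=(4,9,4,5) → FL=S FR=S RL=S RR=S
cmd 7: advance +19 → t=85, phase=(3,8,3,4) → FL=S FR=S RL=S RR=S

after cmd 1 (t=18): FL=W FR=S RL=W RR=W
after cmd 2 (t=29): FL=S FR=S RL=S RR=S
after cmd 3 (t=44): FL=S FR=S RL=S RR=S
after cmd 4 (t=57): FL=W FR=S RL=W RR=W
after cmd 5 (t=61): FL=W FR=S RL=W RR=S
after cmd 6 (t=66): FL=S FR=S RL=S RR=S
after cmd 7 (t=85): FL=S FR=S RL=S RR=S


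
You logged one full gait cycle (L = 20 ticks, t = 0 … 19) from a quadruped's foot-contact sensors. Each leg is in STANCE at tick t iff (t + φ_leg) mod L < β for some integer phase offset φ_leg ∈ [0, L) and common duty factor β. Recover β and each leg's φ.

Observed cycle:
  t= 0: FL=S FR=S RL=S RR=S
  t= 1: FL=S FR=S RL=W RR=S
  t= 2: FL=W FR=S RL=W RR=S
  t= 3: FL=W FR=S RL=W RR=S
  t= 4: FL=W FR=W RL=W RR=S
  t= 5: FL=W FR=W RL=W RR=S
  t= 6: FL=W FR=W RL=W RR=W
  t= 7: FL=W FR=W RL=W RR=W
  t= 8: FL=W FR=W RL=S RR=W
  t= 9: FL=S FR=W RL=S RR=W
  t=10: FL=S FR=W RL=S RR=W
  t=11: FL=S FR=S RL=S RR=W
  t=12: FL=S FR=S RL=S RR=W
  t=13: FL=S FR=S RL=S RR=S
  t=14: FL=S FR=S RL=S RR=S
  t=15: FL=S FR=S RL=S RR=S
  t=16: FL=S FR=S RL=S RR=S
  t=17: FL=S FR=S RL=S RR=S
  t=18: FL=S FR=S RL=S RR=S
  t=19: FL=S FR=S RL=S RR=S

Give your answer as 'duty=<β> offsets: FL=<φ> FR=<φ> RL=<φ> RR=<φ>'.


duty=13 offsets: FL=11 FR=9 RL=12 RR=7

duty β = stance ticks per leg = 13
FL: stance ticks = 13; W→S at t=9 → φ=11
FR: stance ticks = 13; W→S at t=11 → φ=9
RL: stance ticks = 13; W→S at t=8 → φ=12
RR: stance ticks = 13; W→S at t=13 → φ=7


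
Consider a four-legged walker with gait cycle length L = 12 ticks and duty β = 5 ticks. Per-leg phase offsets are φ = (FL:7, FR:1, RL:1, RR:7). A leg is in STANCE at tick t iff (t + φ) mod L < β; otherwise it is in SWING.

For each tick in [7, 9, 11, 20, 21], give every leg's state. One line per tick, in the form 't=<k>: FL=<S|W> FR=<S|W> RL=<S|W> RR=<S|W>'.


t=7: FL=S FR=W RL=W RR=S
t=9: FL=S FR=W RL=W RR=S
t=11: FL=W FR=S RL=S RR=W
t=20: FL=S FR=W RL=W RR=S
t=21: FL=S FR=W RL=W RR=S

t=7: phase=(2,8,8,2) vs β=5 → FL=S FR=W RL=W RR=S
t=9: phase=(4,10,10,4) vs β=5 → FL=S FR=W RL=W RR=S
t=11: phase=(6,0,0,6) vs β=5 → FL=W FR=S RL=S RR=W
t=20: phase=(3,9,9,3) vs β=5 → FL=S FR=W RL=W RR=S
t=21: phase=(4,10,10,4) vs β=5 → FL=S FR=W RL=W RR=S


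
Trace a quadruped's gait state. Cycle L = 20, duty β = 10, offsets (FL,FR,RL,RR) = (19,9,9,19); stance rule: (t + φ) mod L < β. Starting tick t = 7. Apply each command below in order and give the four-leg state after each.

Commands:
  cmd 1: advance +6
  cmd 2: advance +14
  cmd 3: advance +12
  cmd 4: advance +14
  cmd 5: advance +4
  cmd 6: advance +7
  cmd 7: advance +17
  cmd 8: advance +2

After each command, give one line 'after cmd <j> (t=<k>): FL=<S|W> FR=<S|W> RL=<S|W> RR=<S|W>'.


start t=7: FL=S FR=W RL=W RR=S
cmd 1: advance +6 → t=13, phase=(12,2,2,12) → FL=W FR=S RL=S RR=W
cmd 2: advance +14 → t=27, phase=(6,16,16,6) → FL=S FR=W RL=W RR=S
cmd 3: advance +12 → t=39, phase=(18,8,8,18) → FL=W FR=S RL=S RR=W
cmd 4: advance +14 → t=53, phase=(12,2,2,12) → FL=W FR=S RL=S RR=W
cmd 5: advance +4 → t=57, phase=(16,6,6,16) → FL=W FR=S RL=S RR=W
cmd 6: advance +7 → t=64, phase=(3,13,13,3) → FL=S FR=W RL=W RR=S
cmd 7: advance +17 → t=81, phase=(0,10,10,0) → FL=S FR=W RL=W RR=S
cmd 8: advance +2 → t=83, phase=(2,12,12,2) → FL=S FR=W RL=W RR=S

after cmd 1 (t=13): FL=W FR=S RL=S RR=W
after cmd 2 (t=27): FL=S FR=W RL=W RR=S
after cmd 3 (t=39): FL=W FR=S RL=S RR=W
after cmd 4 (t=53): FL=W FR=S RL=S RR=W
after cmd 5 (t=57): FL=W FR=S RL=S RR=W
after cmd 6 (t=64): FL=S FR=W RL=W RR=S
after cmd 7 (t=81): FL=S FR=W RL=W RR=S
after cmd 8 (t=83): FL=S FR=W RL=W RR=S


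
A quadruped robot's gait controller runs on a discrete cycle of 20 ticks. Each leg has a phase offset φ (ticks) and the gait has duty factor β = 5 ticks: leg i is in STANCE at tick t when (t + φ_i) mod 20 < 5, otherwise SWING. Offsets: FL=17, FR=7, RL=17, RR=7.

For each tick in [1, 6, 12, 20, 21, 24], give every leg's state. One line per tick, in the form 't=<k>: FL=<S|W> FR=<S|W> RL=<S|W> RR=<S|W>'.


t=1: phase=(18,8,18,8) vs β=5 → FL=W FR=W RL=W RR=W
t=6: phase=(3,13,3,13) vs β=5 → FL=S FR=W RL=S RR=W
t=12: phase=(9,19,9,19) vs β=5 → FL=W FR=W RL=W RR=W
t=20: phase=(17,7,17,7) vs β=5 → FL=W FR=W RL=W RR=W
t=21: phase=(18,8,18,8) vs β=5 → FL=W FR=W RL=W RR=W
t=24: phase=(1,11,1,11) vs β=5 → FL=S FR=W RL=S RR=W

t=1: FL=W FR=W RL=W RR=W
t=6: FL=S FR=W RL=S RR=W
t=12: FL=W FR=W RL=W RR=W
t=20: FL=W FR=W RL=W RR=W
t=21: FL=W FR=W RL=W RR=W
t=24: FL=S FR=W RL=S RR=W


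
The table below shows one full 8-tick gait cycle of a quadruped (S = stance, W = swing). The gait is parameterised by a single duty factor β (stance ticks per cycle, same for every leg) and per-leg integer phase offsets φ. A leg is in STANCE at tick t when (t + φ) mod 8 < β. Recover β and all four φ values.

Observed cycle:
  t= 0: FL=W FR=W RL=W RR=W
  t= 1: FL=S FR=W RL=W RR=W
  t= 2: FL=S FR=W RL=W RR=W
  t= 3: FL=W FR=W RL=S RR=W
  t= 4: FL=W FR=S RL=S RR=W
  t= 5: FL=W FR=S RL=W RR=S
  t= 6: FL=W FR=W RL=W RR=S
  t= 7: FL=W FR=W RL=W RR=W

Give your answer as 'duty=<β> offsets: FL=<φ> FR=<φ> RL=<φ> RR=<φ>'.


duty=2 offsets: FL=7 FR=4 RL=5 RR=3

duty β = stance ticks per leg = 2
FL: stance ticks = 2; W→S at t=1 → φ=7
FR: stance ticks = 2; W→S at t=4 → φ=4
RL: stance ticks = 2; W→S at t=3 → φ=5
RR: stance ticks = 2; W→S at t=5 → φ=3


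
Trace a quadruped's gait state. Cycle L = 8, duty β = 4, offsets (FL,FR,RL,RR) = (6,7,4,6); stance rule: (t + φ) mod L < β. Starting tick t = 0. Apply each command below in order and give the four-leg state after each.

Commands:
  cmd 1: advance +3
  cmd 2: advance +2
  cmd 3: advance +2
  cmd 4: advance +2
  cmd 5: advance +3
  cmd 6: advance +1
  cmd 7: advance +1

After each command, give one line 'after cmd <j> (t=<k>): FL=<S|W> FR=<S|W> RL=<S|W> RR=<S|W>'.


start t=0: FL=W FR=W RL=W RR=W
cmd 1: advance +3 → t=3, phase=(1,2,7,1) → FL=S FR=S RL=W RR=S
cmd 2: advance +2 → t=5, phase=(3,4,1,3) → FL=S FR=W RL=S RR=S
cmd 3: advance +2 → t=7, phase=(5,6,3,5) → FL=W FR=W RL=S RR=W
cmd 4: advance +2 → t=9, phase=(7,0,5,7) → FL=W FR=S RL=W RR=W
cmd 5: advance +3 → t=12, phase=(2,3,0,2) → FL=S FR=S RL=S RR=S
cmd 6: advance +1 → t=13, phase=(3,4,1,3) → FL=S FR=W RL=S RR=S
cmd 7: advance +1 → t=14, phase=(4,5,2,4) → FL=W FR=W RL=S RR=W

after cmd 1 (t=3): FL=S FR=S RL=W RR=S
after cmd 2 (t=5): FL=S FR=W RL=S RR=S
after cmd 3 (t=7): FL=W FR=W RL=S RR=W
after cmd 4 (t=9): FL=W FR=S RL=W RR=W
after cmd 5 (t=12): FL=S FR=S RL=S RR=S
after cmd 6 (t=13): FL=S FR=W RL=S RR=S
after cmd 7 (t=14): FL=W FR=W RL=S RR=W


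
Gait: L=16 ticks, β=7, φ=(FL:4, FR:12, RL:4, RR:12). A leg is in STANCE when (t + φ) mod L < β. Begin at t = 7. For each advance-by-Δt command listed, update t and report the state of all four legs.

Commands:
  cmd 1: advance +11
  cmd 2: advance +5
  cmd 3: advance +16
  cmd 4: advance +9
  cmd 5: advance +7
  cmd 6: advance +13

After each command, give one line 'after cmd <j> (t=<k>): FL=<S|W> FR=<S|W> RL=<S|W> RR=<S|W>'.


after cmd 1 (t=18): FL=S FR=W RL=S RR=W
after cmd 2 (t=23): FL=W FR=S RL=W RR=S
after cmd 3 (t=39): FL=W FR=S RL=W RR=S
after cmd 4 (t=48): FL=S FR=W RL=S RR=W
after cmd 5 (t=55): FL=W FR=S RL=W RR=S
after cmd 6 (t=68): FL=W FR=S RL=W RR=S

start t=7: FL=W FR=S RL=W RR=S
cmd 1: advance +11 → t=18, phase=(6,14,6,14) → FL=S FR=W RL=S RR=W
cmd 2: advance +5 → t=23, phase=(11,3,11,3) → FL=W FR=S RL=W RR=S
cmd 3: advance +16 → t=39, phase=(11,3,11,3) → FL=W FR=S RL=W RR=S
cmd 4: advance +9 → t=48, phase=(4,12,4,12) → FL=S FR=W RL=S RR=W
cmd 5: advance +7 → t=55, phase=(11,3,11,3) → FL=W FR=S RL=W RR=S
cmd 6: advance +13 → t=68, phase=(8,0,8,0) → FL=W FR=S RL=W RR=S


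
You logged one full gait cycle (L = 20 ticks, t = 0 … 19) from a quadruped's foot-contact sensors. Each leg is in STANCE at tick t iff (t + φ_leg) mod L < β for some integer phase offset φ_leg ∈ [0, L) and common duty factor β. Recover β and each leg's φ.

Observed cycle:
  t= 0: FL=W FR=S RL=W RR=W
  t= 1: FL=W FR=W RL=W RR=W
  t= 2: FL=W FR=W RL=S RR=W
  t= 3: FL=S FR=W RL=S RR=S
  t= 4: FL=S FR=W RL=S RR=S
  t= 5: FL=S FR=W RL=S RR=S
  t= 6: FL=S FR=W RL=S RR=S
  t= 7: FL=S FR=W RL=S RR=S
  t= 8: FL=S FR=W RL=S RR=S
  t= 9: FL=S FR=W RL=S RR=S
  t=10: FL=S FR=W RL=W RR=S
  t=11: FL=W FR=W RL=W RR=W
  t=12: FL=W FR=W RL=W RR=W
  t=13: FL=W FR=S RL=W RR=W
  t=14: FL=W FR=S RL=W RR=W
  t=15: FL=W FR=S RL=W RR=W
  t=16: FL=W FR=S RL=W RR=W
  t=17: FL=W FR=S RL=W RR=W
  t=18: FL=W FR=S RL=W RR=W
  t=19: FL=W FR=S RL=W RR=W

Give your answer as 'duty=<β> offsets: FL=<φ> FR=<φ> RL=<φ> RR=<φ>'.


duty=8 offsets: FL=17 FR=7 RL=18 RR=17

duty β = stance ticks per leg = 8
FL: stance ticks = 8; W→S at t=3 → φ=17
FR: stance ticks = 8; W→S at t=13 → φ=7
RL: stance ticks = 8; W→S at t=2 → φ=18
RR: stance ticks = 8; W→S at t=3 → φ=17


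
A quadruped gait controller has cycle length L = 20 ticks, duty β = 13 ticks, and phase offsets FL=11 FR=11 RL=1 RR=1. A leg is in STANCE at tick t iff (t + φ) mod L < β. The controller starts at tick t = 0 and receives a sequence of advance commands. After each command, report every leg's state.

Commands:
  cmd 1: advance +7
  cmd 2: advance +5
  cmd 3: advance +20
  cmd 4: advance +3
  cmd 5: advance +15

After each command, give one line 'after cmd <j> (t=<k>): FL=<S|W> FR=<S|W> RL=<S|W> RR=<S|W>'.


after cmd 1 (t=7): FL=W FR=W RL=S RR=S
after cmd 2 (t=12): FL=S FR=S RL=W RR=W
after cmd 3 (t=32): FL=S FR=S RL=W RR=W
after cmd 4 (t=35): FL=S FR=S RL=W RR=W
after cmd 5 (t=50): FL=S FR=S RL=S RR=S

start t=0: FL=S FR=S RL=S RR=S
cmd 1: advance +7 → t=7, phase=(18,18,8,8) → FL=W FR=W RL=S RR=S
cmd 2: advance +5 → t=12, phase=(3,3,13,13) → FL=S FR=S RL=W RR=W
cmd 3: advance +20 → t=32, phase=(3,3,13,13) → FL=S FR=S RL=W RR=W
cmd 4: advance +3 → t=35, phase=(6,6,16,16) → FL=S FR=S RL=W RR=W
cmd 5: advance +15 → t=50, phase=(1,1,11,11) → FL=S FR=S RL=S RR=S


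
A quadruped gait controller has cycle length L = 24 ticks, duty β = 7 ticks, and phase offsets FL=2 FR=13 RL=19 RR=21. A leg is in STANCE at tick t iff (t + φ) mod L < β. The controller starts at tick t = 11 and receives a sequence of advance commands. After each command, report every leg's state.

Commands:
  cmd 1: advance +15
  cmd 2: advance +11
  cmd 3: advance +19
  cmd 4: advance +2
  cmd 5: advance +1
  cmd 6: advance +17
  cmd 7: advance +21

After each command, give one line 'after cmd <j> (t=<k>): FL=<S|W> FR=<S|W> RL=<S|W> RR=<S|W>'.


after cmd 1 (t=26): FL=S FR=W RL=W RR=W
after cmd 2 (t=37): FL=W FR=S RL=W RR=W
after cmd 3 (t=56): FL=W FR=W RL=S RR=S
after cmd 4 (t=58): FL=W FR=W RL=S RR=W
after cmd 5 (t=59): FL=W FR=S RL=S RR=W
after cmd 6 (t=76): FL=S FR=W RL=W RR=S
after cmd 7 (t=97): FL=S FR=W RL=W RR=W

start t=11: FL=W FR=S RL=S RR=W
cmd 1: advance +15 → t=26, phase=(4,15,21,23) → FL=S FR=W RL=W RR=W
cmd 2: advance +11 → t=37, phase=(15,2,8,10) → FL=W FR=S RL=W RR=W
cmd 3: advance +19 → t=56, phase=(10,21,3,5) → FL=W FR=W RL=S RR=S
cmd 4: advance +2 → t=58, phase=(12,23,5,7) → FL=W FR=W RL=S RR=W
cmd 5: advance +1 → t=59, phase=(13,0,6,8) → FL=W FR=S RL=S RR=W
cmd 6: advance +17 → t=76, phase=(6,17,23,1) → FL=S FR=W RL=W RR=S
cmd 7: advance +21 → t=97, phase=(3,14,20,22) → FL=S FR=W RL=W RR=W


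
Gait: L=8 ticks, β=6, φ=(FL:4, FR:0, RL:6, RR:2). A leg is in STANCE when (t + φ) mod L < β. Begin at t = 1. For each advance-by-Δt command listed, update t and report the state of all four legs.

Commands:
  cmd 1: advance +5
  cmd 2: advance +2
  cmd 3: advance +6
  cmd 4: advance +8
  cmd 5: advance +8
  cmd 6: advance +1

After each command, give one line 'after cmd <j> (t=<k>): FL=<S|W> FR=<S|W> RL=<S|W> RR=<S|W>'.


start t=1: FL=S FR=S RL=W RR=S
cmd 1: advance +5 → t=6, phase=(2,6,4,0) → FL=S FR=W RL=S RR=S
cmd 2: advance +2 → t=8, phase=(4,0,6,2) → FL=S FR=S RL=W RR=S
cmd 3: advance +6 → t=14, phase=(2,6,4,0) → FL=S FR=W RL=S RR=S
cmd 4: advance +8 → t=22, phase=(2,6,4,0) → FL=S FR=W RL=S RR=S
cmd 5: advance +8 → t=30, phase=(2,6,4,0) → FL=S FR=W RL=S RR=S
cmd 6: advance +1 → t=31, phase=(3,7,5,1) → FL=S FR=W RL=S RR=S

after cmd 1 (t=6): FL=S FR=W RL=S RR=S
after cmd 2 (t=8): FL=S FR=S RL=W RR=S
after cmd 3 (t=14): FL=S FR=W RL=S RR=S
after cmd 4 (t=22): FL=S FR=W RL=S RR=S
after cmd 5 (t=30): FL=S FR=W RL=S RR=S
after cmd 6 (t=31): FL=S FR=W RL=S RR=S


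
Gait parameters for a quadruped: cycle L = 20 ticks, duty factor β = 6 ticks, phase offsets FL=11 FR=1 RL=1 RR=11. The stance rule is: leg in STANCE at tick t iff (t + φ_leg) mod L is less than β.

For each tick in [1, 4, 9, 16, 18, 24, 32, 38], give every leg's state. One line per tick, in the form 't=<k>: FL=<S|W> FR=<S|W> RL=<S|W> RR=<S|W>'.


t=1: phase=(12,2,2,12) vs β=6 → FL=W FR=S RL=S RR=W
t=4: phase=(15,5,5,15) vs β=6 → FL=W FR=S RL=S RR=W
t=9: phase=(0,10,10,0) vs β=6 → FL=S FR=W RL=W RR=S
t=16: phase=(7,17,17,7) vs β=6 → FL=W FR=W RL=W RR=W
t=18: phase=(9,19,19,9) vs β=6 → FL=W FR=W RL=W RR=W
t=24: phase=(15,5,5,15) vs β=6 → FL=W FR=S RL=S RR=W
t=32: phase=(3,13,13,3) vs β=6 → FL=S FR=W RL=W RR=S
t=38: phase=(9,19,19,9) vs β=6 → FL=W FR=W RL=W RR=W

t=1: FL=W FR=S RL=S RR=W
t=4: FL=W FR=S RL=S RR=W
t=9: FL=S FR=W RL=W RR=S
t=16: FL=W FR=W RL=W RR=W
t=18: FL=W FR=W RL=W RR=W
t=24: FL=W FR=S RL=S RR=W
t=32: FL=S FR=W RL=W RR=S
t=38: FL=W FR=W RL=W RR=W


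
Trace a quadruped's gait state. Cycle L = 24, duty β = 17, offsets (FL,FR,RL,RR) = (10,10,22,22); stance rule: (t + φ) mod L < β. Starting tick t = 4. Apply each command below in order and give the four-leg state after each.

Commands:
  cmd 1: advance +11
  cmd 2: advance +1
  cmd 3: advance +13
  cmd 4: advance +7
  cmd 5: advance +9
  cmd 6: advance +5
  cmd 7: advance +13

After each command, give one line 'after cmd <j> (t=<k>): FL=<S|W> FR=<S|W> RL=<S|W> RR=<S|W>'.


start t=4: FL=S FR=S RL=S RR=S
cmd 1: advance +11 → t=15, phase=(1,1,13,13) → FL=S FR=S RL=S RR=S
cmd 2: advance +1 → t=16, phase=(2,2,14,14) → FL=S FR=S RL=S RR=S
cmd 3: advance +13 → t=29, phase=(15,15,3,3) → FL=S FR=S RL=S RR=S
cmd 4: advance +7 → t=36, phase=(22,22,10,10) → FL=W FR=W RL=S RR=S
cmd 5: advance +9 → t=45, phase=(7,7,19,19) → FL=S FR=S RL=W RR=W
cmd 6: advance +5 → t=50, phase=(12,12,0,0) → FL=S FR=S RL=S RR=S
cmd 7: advance +13 → t=63, phase=(1,1,13,13) → FL=S FR=S RL=S RR=S

after cmd 1 (t=15): FL=S FR=S RL=S RR=S
after cmd 2 (t=16): FL=S FR=S RL=S RR=S
after cmd 3 (t=29): FL=S FR=S RL=S RR=S
after cmd 4 (t=36): FL=W FR=W RL=S RR=S
after cmd 5 (t=45): FL=S FR=S RL=W RR=W
after cmd 6 (t=50): FL=S FR=S RL=S RR=S
after cmd 7 (t=63): FL=S FR=S RL=S RR=S


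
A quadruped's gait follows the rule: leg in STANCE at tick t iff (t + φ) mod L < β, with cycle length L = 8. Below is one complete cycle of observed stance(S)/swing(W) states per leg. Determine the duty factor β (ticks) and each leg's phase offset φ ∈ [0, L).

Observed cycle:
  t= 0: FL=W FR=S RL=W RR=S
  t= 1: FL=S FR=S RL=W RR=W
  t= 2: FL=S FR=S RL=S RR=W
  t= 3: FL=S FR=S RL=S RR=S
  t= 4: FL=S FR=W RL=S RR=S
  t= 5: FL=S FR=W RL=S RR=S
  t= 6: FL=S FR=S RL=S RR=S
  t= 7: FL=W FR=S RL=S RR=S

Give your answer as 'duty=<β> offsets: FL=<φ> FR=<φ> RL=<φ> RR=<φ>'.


duty β = stance ticks per leg = 6
FL: stance ticks = 6; W→S at t=1 → φ=7
FR: stance ticks = 6; W→S at t=6 → φ=2
RL: stance ticks = 6; W→S at t=2 → φ=6
RR: stance ticks = 6; W→S at t=3 → φ=5

duty=6 offsets: FL=7 FR=2 RL=6 RR=5


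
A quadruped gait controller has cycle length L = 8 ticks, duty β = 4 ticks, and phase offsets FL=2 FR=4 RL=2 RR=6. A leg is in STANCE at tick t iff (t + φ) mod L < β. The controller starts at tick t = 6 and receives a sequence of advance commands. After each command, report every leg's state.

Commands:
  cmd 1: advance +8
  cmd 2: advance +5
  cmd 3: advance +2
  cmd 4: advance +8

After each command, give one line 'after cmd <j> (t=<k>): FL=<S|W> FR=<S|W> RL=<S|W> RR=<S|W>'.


after cmd 1 (t=14): FL=S FR=S RL=S RR=W
after cmd 2 (t=19): FL=W FR=W RL=W RR=S
after cmd 3 (t=21): FL=W FR=S RL=W RR=S
after cmd 4 (t=29): FL=W FR=S RL=W RR=S

start t=6: FL=S FR=S RL=S RR=W
cmd 1: advance +8 → t=14, phase=(0,2,0,4) → FL=S FR=S RL=S RR=W
cmd 2: advance +5 → t=19, phase=(5,7,5,1) → FL=W FR=W RL=W RR=S
cmd 3: advance +2 → t=21, phase=(7,1,7,3) → FL=W FR=S RL=W RR=S
cmd 4: advance +8 → t=29, phase=(7,1,7,3) → FL=W FR=S RL=W RR=S


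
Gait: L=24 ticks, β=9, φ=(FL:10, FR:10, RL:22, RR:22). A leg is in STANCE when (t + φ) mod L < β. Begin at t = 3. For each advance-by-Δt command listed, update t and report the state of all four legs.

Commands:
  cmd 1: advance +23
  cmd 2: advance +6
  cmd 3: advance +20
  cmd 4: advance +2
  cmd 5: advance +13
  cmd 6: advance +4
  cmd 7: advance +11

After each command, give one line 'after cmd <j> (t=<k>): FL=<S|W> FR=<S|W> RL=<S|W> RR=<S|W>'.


after cmd 1 (t=26): FL=W FR=W RL=S RR=S
after cmd 2 (t=32): FL=W FR=W RL=S RR=S
after cmd 3 (t=52): FL=W FR=W RL=S RR=S
after cmd 4 (t=54): FL=W FR=W RL=S RR=S
after cmd 5 (t=67): FL=S FR=S RL=W RR=W
after cmd 6 (t=71): FL=W FR=W RL=W RR=W
after cmd 7 (t=82): FL=W FR=W RL=S RR=S

start t=3: FL=W FR=W RL=S RR=S
cmd 1: advance +23 → t=26, phase=(12,12,0,0) → FL=W FR=W RL=S RR=S
cmd 2: advance +6 → t=32, phase=(18,18,6,6) → FL=W FR=W RL=S RR=S
cmd 3: advance +20 → t=52, phase=(14,14,2,2) → FL=W FR=W RL=S RR=S
cmd 4: advance +2 → t=54, phase=(16,16,4,4) → FL=W FR=W RL=S RR=S
cmd 5: advance +13 → t=67, phase=(5,5,17,17) → FL=S FR=S RL=W RR=W
cmd 6: advance +4 → t=71, phase=(9,9,21,21) → FL=W FR=W RL=W RR=W
cmd 7: advance +11 → t=82, phase=(20,20,8,8) → FL=W FR=W RL=S RR=S
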